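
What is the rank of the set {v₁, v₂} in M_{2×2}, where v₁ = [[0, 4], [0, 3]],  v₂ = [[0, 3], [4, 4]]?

rank 2

Represent each element by its coordinate vector in ℝ⁴.
Form the matrix with v₁, v₂ as columns and reduce.
There are 2 pivot columns, so rank = 2.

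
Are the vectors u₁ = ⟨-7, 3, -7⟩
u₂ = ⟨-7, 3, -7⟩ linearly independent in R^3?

Row-reduce the matrix whose columns are u₁, u₂.
The reduction yields 1 nonzero row, so the rank is 1.
Since rank 1 < 2, the set is linearly dependent.
Indeed u₁ - u₂ = 0.

linearly dependent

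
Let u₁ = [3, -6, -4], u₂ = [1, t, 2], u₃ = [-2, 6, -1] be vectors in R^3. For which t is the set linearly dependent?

t = -42/11

Dependence holds iff the 3×3 matrix [u₁ u₂ u₃] is singular.
Cofactor expansion gives det = -11*t - 42.
This vanishes exactly when t = -42/11.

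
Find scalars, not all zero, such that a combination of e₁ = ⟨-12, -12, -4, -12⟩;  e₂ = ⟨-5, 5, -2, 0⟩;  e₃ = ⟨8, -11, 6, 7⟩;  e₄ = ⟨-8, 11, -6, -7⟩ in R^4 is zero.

Row-reduce the matrix with e₁, e₂, e₃, e₄ as columns; the null space gives the coefficients.
A generator of the null space is (0, 0, 1, 1).

e₃ + e₄ = 0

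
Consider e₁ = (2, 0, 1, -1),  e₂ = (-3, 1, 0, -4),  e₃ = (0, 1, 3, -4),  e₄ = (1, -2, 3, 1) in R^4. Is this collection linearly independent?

Form the 4×4 matrix with these as columns; its determinant is -45.
A nonzero determinant means the columns are linearly independent.

linearly independent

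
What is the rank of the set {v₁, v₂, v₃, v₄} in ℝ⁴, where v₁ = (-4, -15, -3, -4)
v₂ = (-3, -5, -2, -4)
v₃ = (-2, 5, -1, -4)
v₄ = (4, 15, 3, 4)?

Put the 4×4 matrix [v₁|v₂|v₃|v₄] into echelon form.
Exactly 2 pivots survive; hence the rank is 2.

2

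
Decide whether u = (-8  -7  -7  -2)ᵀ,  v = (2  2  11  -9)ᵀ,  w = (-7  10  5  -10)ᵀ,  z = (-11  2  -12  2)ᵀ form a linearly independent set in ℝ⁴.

Row-reduce the matrix whose columns are u, v, w, z.
The reduction yields 4 nonzero rows, so the rank is 4.
Since rank = 4 (the number of vectors), the set is linearly independent.

linearly independent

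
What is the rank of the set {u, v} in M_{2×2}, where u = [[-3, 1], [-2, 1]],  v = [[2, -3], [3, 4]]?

Represent each element by its coordinate vector in ℝ⁴.
Form the matrix with u, v as columns and reduce.
There are 2 pivot columns, so rank = 2.

2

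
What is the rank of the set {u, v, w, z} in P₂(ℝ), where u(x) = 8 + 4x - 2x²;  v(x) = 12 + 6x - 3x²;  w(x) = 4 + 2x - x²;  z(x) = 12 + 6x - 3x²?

rank 1

Use coordinates relative to {1, x, x²}.
Apply Gaussian elimination to the matrix whose rows are u, v, w, z.
There is 1 pivot column, so rank = 1.
(With 4 elements in a 3-dimensional space the rank is at most 3.)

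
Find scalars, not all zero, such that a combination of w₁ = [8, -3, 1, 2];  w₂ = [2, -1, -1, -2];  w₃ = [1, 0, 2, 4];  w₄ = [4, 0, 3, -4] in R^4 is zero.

w₁ - 3w₂ - 2w₃ = 0

Solve the homogeneous system with w₁, w₂, w₃, w₄ as columns by row-reducing the coefficient matrix.
One solution (up to scaling) is (1, -3, -2, 0).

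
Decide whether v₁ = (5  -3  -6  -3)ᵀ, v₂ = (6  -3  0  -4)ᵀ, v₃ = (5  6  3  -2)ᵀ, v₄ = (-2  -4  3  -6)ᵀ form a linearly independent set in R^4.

linearly independent

Form the 4×4 matrix with these as columns; its determinant is 1845.
A nonzero determinant means the columns are linearly independent.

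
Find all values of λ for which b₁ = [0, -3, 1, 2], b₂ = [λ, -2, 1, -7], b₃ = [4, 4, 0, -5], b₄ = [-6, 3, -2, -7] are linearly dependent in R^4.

λ = -22/9

The vectors are dependent exactly when the determinant of the matrix with rows b₁, b₂, b₃, b₄ vanishes.
Cofactor expansion gives det = -27*λ - 66.
This vanishes exactly when λ = -22/9.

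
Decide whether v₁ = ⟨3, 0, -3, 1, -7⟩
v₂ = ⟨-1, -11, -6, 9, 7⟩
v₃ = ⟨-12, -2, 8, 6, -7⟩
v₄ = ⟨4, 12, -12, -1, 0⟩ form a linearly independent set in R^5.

Place the vectors as rows of a 4×5 matrix and reduce to echelon form.
The reduction yields 4 nonzero rows, so the rank is 4.
Since rank = 4 (the number of vectors), the set is linearly independent.

linearly independent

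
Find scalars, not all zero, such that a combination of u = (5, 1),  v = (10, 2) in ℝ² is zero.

2u - v = 0

Row-reduce the matrix with u, v as columns; the null space gives the coefficients.
The free variable yields coefficients (2, -1) (any nonzero multiple also works).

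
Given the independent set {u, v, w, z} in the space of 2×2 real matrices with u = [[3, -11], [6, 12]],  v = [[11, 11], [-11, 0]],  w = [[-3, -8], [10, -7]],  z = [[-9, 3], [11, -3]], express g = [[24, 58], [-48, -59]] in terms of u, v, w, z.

Identify each element with its coordinate vector in ℝ⁴ via {E₁₁, E₁₂, E₂₁, E₂₂}.
Since u, v, w, z are independent, the coefficients expressing g are uniquely determined by a linear system.
The system has the unique solution (a₁, …, a₄) = (-4, 3, 2, -1).

g = -4u + 3v + 2w - z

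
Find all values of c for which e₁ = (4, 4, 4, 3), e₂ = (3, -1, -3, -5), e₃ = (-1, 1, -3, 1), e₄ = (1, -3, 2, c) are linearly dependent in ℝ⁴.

The vectors are dependent exactly when the determinant of the matrix with rows e₁, e₂, e₃, e₄ vanishes.
Cofactor expansion gives det = 80*c + 310.
Setting this to zero gives c = -31/8.

c = -31/8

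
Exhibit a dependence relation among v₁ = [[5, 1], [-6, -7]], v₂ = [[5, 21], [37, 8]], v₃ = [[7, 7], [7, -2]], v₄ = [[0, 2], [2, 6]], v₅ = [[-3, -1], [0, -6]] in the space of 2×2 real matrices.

Pass to coordinate vectors relative to the basis {E₁₁, E₁₂, E₂₁, E₂₂}.
Write the vectors as columns of a matrix and find a nonzero vector in its null space.
A generator of the null space is (2, 1, -3, -2, -2).

2v₁ + v₂ - 3v₃ - 2v₄ - 2v₅ = 0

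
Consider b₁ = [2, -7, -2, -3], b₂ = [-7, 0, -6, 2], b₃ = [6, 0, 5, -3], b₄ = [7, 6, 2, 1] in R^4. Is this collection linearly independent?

linearly independent

Row-reduce the matrix whose columns are b₁, b₂, b₃, b₄.
The reduction yields 4 nonzero rows, so the rank is 4.
Since rank = 4 (the number of vectors), the set is linearly independent.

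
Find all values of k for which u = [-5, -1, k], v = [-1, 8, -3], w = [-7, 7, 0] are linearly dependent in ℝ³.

k = 18/7

Dependence holds iff the 3×3 matrix [u v w] is singular.
Cofactor expansion gives det = 49*k - 126.
Solving 49*k - 126 = 0 yields k = 18/7.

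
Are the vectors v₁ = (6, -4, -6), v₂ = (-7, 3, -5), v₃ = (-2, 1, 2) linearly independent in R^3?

The matrix [v₁|v₂|v₃] has determinant -24.
A nonzero determinant means the columns are linearly independent.

linearly independent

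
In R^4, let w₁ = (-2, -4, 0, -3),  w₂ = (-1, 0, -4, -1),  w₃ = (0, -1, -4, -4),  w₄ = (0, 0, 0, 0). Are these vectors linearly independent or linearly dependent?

linearly dependent

One of the vectors is the zero vector, so the set is linearly dependent.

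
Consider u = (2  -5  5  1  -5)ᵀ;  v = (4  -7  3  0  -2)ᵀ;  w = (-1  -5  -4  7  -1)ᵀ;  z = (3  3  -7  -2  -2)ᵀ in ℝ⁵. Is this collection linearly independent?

Place the vectors as rows of a 4×5 matrix and reduce to echelon form.
The reduction yields 4 nonzero rows, so the rank is 4.
Since rank = 4 (the number of vectors), the set is linearly independent.

linearly independent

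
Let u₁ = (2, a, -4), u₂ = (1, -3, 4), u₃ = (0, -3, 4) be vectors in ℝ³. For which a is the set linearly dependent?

a = 3

Dependence holds iff the 3×3 matrix [u₁ u₂ u₃] is singular.
The determinant works out to 12 - 4*a.
This vanishes exactly when a = 3.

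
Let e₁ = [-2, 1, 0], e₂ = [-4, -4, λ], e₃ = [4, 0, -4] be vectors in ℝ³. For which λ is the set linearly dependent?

The set is linearly dependent precisely when det[e₁; e₂; e₃] = 0.
The determinant works out to 4*λ - 48.
This vanishes exactly when λ = 12.

λ = 12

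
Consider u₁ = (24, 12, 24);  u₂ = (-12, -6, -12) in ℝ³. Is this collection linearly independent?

linearly dependent

One vector is a scalar multiple of another, so the set is dependent.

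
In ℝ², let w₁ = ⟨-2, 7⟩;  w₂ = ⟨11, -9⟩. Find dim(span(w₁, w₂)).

2

Form the matrix with w₁, w₂ as columns and reduce.
Reduction leaves 2 leading entries, giving rank 2.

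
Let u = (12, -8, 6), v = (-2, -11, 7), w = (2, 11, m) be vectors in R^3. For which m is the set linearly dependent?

m = -7

Dependence holds iff the 3×3 matrix [u v w] is singular.
Expanding, det = -148*m - 1036.
Setting this to zero gives m = -7.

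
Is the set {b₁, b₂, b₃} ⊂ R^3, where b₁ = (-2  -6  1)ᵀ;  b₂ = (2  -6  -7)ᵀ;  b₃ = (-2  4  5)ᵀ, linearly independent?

The matrix [b₁|b₂|b₃] has determinant -24.
A nonzero determinant means the columns are linearly independent.

linearly independent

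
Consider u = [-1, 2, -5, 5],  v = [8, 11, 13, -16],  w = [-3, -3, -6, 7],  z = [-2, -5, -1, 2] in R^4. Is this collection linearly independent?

The matrix [u|v|w|z] has determinant 0.
A zero determinant means the columns are linearly dependent.
Indeed u - v - 3w = 0.

linearly dependent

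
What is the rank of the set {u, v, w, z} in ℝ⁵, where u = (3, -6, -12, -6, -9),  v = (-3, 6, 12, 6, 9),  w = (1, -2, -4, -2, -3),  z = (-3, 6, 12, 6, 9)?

1

Put the 5×4 matrix [u|v|w|z] into echelon form.
The echelon form has 1 nonzero row, so the rank is 1.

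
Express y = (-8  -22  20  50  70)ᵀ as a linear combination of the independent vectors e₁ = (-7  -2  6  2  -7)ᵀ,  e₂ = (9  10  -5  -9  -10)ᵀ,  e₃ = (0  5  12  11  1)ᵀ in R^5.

y = -4e₁ - 4e₂ + 2e₃

Since e₁, e₂, e₃ are independent, the coefficients expressing y are uniquely determined by a linear system.
Row-reducing the augmented matrix gives the unique coefficients (a₁, a₂, a₃) = (-4, -4, 2).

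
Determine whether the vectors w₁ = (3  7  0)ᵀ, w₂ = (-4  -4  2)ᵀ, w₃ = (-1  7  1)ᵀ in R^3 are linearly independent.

linearly independent

Form the 3×3 matrix with these as columns; its determinant is -40.
A nonzero determinant means the columns are linearly independent.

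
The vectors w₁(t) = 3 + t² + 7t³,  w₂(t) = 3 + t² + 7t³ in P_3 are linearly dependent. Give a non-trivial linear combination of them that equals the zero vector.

Take coordinates with respect to {1, t, …, t³}.
Solve the homogeneous system with w₁, w₂ as columns by row-reducing the coefficient matrix.
The free variable yields coefficients (1, -1) (any nonzero multiple also works).

w₁ - w₂ = 0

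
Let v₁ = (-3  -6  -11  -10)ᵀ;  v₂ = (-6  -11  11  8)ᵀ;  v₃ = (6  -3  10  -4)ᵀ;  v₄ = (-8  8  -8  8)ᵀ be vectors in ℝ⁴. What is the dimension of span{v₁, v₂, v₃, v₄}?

4

Row-reduce the 4×4 matrix with these as rows.
Exactly 4 pivots survive; hence the rank is 4.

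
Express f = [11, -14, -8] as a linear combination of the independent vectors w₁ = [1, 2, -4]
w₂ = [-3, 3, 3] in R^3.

f = -w₁ - 4w₂

Solve the system with w₁, w₂ as columns and f as the right-hand side.
Row-reducing the augmented matrix gives the unique coefficients (c₁, c₂) = (-1, -4).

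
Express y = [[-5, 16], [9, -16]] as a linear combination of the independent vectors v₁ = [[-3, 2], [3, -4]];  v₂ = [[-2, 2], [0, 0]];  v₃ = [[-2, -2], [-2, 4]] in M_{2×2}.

Identify each element with its coordinate vector in ℝ⁴ via {E₁₁, E₁₂, E₂₁, E₂₂}.
Solve the system with v₁, v₂, v₃ as columns and y as the right-hand side.
Row-reducing the augmented matrix gives the unique coefficients (a₁, a₂, a₃) = (1, 4, -3).

y = v₁ + 4v₂ - 3v₃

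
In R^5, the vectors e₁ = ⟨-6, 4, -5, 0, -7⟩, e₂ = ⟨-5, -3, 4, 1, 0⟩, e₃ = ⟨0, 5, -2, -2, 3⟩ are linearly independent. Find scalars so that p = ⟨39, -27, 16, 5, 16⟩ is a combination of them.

p = -4e₁ - 3e₂ - 4e₃

Since e₁, e₂, e₃ are independent, the coefficients expressing p are uniquely determined by a linear system.
Back-substitution yields (a₁, a₂, a₃) = (-4, -3, -4).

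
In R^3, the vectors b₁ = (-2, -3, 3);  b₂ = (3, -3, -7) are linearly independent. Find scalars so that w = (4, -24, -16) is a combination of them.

Solve the system with b₁, b₂ as columns and w as the right-hand side.
Back-substitution yields (a₁, a₂) = (4, 4).

w = 4b₁ + 4b₂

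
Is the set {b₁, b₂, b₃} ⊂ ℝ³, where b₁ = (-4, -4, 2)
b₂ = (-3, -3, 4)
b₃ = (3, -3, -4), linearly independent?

linearly independent

The matrix [b₁|b₂|b₃] has determinant -60.
A nonzero determinant means the columns are linearly independent.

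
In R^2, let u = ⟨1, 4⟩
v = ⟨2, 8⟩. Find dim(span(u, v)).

1

Row-reduce the 2×2 matrix with these as rows.
The echelon form has 1 nonzero row, so the rank is 1.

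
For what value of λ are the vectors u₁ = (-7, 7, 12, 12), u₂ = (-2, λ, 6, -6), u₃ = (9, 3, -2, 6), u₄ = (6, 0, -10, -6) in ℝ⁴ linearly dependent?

λ = -16

Dependence holds iff the 4×4 matrix [u₁ u₂ u₃ u₄] is singular.
Expanding, det = -360*λ - 5760.
Setting this to zero gives λ = -16.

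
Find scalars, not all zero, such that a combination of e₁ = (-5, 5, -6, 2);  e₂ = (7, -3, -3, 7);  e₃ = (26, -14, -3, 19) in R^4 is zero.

Set up α₁e₁ + … + α₃e₃ = 0 and solve the homogeneous system.
A generator of the null space is (1, -3, 1).

e₁ - 3e₂ + e₃ = 0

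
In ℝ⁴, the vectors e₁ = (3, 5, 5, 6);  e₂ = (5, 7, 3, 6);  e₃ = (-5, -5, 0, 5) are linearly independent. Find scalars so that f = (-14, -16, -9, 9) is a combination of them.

f = -3e₁ + 2e₂ + 3e₃

Solve the system with e₁, e₂, e₃ as columns and f as the right-hand side.
Row-reducing the augmented matrix gives the unique coefficients (c₁, c₂, c₃) = (-3, 2, 3).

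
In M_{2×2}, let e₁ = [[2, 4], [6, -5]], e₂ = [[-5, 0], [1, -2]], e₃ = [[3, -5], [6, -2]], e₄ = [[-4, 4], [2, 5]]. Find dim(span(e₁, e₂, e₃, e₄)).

dim = 4

Pass to coordinate vectors with respect to the basis {E₁₁, E₁₂, E₂₁, E₂₂}.
Row-reduce the 4×4 matrix with these as rows.
There are 4 pivot columns, so rank = 4.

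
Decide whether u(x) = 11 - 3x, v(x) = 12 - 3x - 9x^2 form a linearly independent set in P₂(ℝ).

linearly independent

Write each element as a coordinate vector in ℝ³ using {1, x, x^2}.
Row-reduce the matrix whose columns are u, v.
The reduction yields 2 nonzero rows, so the rank is 2.
Since rank = 2 (the number of vectors), the set is linearly independent.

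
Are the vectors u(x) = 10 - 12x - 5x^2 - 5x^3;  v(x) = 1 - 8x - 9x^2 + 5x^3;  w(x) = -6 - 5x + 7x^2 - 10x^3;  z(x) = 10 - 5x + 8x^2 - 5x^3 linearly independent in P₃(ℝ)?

linearly independent

Take coordinates with respect to the standard basis {1, x, …, x^3}.
The matrix [u|v|w|z] has determinant -14020.
A nonzero determinant means the columns are linearly independent.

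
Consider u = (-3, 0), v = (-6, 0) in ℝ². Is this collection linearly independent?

Row-reduce the matrix whose columns are u, v.
The reduction yields 1 nonzero row, so the rank is 1.
Since rank 1 < 2, the set is linearly dependent.

linearly dependent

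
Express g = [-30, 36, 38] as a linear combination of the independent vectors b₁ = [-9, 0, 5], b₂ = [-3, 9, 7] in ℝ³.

g = 2b₁ + 4b₂

Since b₁, b₂ are independent, the coefficients expressing g are uniquely determined by a linear system.
The system has the unique solution (α₁, α₂) = (2, 4).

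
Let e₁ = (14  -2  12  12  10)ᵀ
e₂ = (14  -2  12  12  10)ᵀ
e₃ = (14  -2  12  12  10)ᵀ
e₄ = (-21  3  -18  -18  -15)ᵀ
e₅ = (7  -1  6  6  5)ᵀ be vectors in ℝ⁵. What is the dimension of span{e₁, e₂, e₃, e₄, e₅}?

1

Apply Gaussian elimination to the matrix whose rows are e₁, e₂, e₃, e₄, e₅.
There is 1 pivot column, so rank = 1.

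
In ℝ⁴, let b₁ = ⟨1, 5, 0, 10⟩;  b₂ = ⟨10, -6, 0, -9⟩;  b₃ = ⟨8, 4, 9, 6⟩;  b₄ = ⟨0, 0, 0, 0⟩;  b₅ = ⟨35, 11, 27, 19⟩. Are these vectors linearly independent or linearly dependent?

There are 5 vectors in a 4-dimensional space, so they cannot be linearly independent.

linearly dependent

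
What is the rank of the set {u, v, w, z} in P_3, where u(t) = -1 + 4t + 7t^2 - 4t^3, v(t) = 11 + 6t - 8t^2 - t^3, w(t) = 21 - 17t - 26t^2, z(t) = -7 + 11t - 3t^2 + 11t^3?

Use coordinates relative to {1, t, …, t^3}.
Apply Gaussian elimination to the matrix whose rows are u, v, w, z.
Exactly 3 pivots survive; hence the rank is 3.

rank 3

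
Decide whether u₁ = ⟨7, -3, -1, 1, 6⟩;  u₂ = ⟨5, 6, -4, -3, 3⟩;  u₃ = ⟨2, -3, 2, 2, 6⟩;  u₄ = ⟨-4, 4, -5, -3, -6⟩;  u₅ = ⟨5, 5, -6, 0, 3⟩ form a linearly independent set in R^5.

linearly independent

The matrix [u₁|u₂|u₃|u₄|u₅] has determinant -2745.
A nonzero determinant means the columns are linearly independent.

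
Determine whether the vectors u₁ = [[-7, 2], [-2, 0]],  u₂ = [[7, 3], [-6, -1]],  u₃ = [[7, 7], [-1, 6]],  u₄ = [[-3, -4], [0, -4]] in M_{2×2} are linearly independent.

linearly independent

Write each element as a coordinate vector in ℝ⁴ using {E₁₁, E₁₂, E₂₁, E₂₂}.
The matrix [u₁|u₂|u₃|u₄] has determinant 96.
A nonzero determinant means the columns are linearly independent.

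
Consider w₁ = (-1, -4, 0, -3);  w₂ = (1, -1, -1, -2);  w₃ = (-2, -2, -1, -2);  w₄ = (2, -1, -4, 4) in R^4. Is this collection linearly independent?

Row-reduce the matrix whose columns are w₁, w₂, w₃, w₄.
The reduction yields 4 nonzero rows, so the rank is 4.
Since rank = 4 (the number of vectors), the set is linearly independent.

linearly independent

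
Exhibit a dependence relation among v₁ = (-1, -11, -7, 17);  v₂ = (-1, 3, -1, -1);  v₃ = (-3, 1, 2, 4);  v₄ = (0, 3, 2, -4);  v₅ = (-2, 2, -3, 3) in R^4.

Write the vectors as columns of a matrix and find a nonzero vector in its null space.
A generator of the null space is (1, 3, 0, 2, -2).

v₁ + 3v₂ + 2v₄ - 2v₅ = 0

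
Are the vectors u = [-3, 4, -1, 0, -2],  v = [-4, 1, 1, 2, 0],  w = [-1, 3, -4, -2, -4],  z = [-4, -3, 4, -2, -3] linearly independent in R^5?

linearly independent

Row-reduce the matrix whose columns are u, v, w, z.
The reduction yields 4 nonzero rows, so the rank is 4.
Since rank = 4 (the number of vectors), the set is linearly independent.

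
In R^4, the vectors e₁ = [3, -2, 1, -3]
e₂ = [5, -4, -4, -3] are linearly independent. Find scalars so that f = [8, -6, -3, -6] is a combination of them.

f = e₁ + e₂

Since e₁, e₂ are independent, the coefficients expressing f are uniquely determined by a linear system.
The system has the unique solution (a₁, a₂) = (1, 1).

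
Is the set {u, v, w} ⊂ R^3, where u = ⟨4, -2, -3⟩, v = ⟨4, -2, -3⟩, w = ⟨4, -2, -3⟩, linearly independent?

Two of the vectors are equal, giving an immediate dependence.

linearly dependent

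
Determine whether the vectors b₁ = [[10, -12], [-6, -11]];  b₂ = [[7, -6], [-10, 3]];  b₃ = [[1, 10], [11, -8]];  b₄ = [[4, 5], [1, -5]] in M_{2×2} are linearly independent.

linearly independent

Write each element as a coordinate vector in ℝ⁴ using {E₁₁, E₁₂, E₂₁, E₂₂}.
The matrix [b₁|b₂|b₃|b₄] has determinant -4161.
A nonzero determinant means the columns are linearly independent.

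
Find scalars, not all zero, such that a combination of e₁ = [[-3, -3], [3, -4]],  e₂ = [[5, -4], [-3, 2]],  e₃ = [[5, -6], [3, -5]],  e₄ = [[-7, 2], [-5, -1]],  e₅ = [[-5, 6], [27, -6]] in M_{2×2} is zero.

Write each element as a vector in ℝ⁴ using {E₁₁, E₁₂, E₂₁, E₂₂}.
Write the vectors as columns of a matrix and find a nonzero vector in its null space.
One solution (up to scaling) is (2, -3, -1, -3, -1).

2e₁ - 3e₂ - e₃ - 3e₄ - e₅ = 0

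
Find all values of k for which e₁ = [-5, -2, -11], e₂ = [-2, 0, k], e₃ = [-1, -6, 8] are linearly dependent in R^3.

k = -41/7

Dependence holds iff the 3×3 matrix [e₁ e₂ e₃] is singular.
The determinant works out to -28*k - 164.
Setting this to zero gives k = -41/7.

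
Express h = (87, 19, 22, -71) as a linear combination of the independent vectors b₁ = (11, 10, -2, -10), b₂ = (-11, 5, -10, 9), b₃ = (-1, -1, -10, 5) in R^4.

Solve the system with b₁, b₂, b₃ as columns and h as the right-hand side.
Row-reducing the augmented matrix gives the unique coefficients (c₁, c₂, c₃) = (4, -4, 1).

h = 4b₁ - 4b₂ + b₃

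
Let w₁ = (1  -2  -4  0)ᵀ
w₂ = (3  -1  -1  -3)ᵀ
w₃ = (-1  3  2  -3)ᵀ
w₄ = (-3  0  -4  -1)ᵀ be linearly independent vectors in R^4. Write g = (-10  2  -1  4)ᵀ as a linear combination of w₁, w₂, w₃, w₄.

g = -2w₁ - w₂ - w₃ + 2w₄

Solve the system with w₁, w₂, w₃, w₄ as columns and g as the right-hand side.
Back-substitution yields (a₁, …, a₄) = (-2, -1, -1, 2).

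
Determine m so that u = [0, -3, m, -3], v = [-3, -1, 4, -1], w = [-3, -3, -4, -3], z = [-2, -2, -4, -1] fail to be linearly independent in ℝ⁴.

The vectors are dependent exactly when the determinant of the matrix with rows u, v, w, z vanishes.
Cofactor expansion gives det = 6*m + 72.
Solving 6*m + 72 = 0 yields m = -12.

m = -12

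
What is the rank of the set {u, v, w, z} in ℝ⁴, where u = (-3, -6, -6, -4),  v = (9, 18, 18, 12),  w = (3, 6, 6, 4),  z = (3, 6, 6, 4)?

1

Row-reduce the 4×4 matrix with these as rows.
Exactly 1 pivot survives; hence the rank is 1.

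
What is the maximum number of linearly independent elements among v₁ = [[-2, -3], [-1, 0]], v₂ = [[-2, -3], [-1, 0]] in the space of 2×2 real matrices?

1

Use coordinates relative to {E₁₁, E₁₂, E₂₁, E₂₂}.
Put the 4×2 matrix [v₁|v₂] into echelon form.
Exactly 1 pivot survives; hence the rank is 1.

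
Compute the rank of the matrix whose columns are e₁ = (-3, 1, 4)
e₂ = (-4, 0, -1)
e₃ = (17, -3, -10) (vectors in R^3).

rank 2

Row-reduce the 3×3 matrix with these as rows.
The echelon form has 2 nonzero rows, so the rank is 2.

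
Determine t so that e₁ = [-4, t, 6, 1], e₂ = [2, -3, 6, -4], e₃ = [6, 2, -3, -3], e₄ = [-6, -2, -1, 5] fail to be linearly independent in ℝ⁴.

t = -26/3

Place the vectors as rows of a 4×4 matrix; dependence ⇔ determinant zero.
The determinant works out to 12*t + 104.
This vanishes exactly when t = -26/3.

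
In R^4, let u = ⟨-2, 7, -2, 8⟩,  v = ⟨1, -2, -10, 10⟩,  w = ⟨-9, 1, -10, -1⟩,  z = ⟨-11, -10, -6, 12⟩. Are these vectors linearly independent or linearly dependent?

linearly independent

The matrix [u|v|w|z] has determinant 22984.
A nonzero determinant means the columns are linearly independent.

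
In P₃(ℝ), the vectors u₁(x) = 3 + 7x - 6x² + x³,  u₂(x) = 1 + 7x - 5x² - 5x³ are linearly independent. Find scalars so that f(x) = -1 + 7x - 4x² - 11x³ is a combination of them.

f = -u₁ + 2u₂

Take coordinate vectors relative to {1, x, …, x³}.
Write f = α₁u₁ + α₂u₂ and equate components.
Row-reducing the augmented matrix gives the unique coefficients (α₁, α₂) = (-1, 2).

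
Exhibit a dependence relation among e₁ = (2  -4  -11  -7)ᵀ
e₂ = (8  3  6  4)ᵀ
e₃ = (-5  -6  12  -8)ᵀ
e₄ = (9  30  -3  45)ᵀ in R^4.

3e₁ + 3e₃ + e₄ = 0

Solve the homogeneous system with e₁, e₂, e₃, e₄ as columns by row-reducing the coefficient matrix.
A generator of the null space is (3, 0, 3, 1).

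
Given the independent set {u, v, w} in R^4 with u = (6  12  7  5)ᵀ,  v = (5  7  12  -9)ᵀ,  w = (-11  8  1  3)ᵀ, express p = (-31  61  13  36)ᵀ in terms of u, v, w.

Set up the augmented matrix [u | v | w | p] and row-reduce.
The system has the unique solution (c₁, c₂, c₃) = (3, -1, 4).

p = 3u - v + 4w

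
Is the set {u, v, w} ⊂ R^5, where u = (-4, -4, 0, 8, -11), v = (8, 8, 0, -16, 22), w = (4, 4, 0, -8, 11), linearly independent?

linearly dependent

Row-reduce the matrix whose columns are u, v, w.
The reduction yields 1 nonzero row, so the rank is 1.
Since rank 1 < 3, the set is linearly dependent.
Indeed 2u + v = 0.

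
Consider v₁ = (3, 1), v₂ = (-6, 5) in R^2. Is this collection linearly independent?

linearly independent

The matrix [v₁|v₂] has determinant 21.
A nonzero determinant means the columns are linearly independent.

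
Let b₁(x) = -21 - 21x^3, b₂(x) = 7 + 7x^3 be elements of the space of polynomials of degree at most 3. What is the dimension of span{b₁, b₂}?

1

Represent each element by its coordinate vector in ℝ⁴.
Form the matrix with b₁, b₂ as columns and reduce.
There is 1 pivot column, so rank = 1.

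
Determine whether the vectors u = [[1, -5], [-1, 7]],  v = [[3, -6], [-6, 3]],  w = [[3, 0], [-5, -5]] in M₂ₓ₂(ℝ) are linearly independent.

Write each element as a coordinate vector in ℝ⁴ using {E₁₁, E₁₂, E₂₁, E₂₂}.
Row-reduce the matrix whose columns are u, v, w.
The reduction yields 3 nonzero rows, so the rank is 3.
Since rank = 3 (the number of vectors), the set is linearly independent.

linearly independent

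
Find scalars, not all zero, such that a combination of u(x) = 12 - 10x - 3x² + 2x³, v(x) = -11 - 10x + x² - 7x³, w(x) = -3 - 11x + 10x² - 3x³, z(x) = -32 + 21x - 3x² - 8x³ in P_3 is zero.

Pass to coordinate vectors relative to the basis {1, x, …, x³}.
Set up α₁u + … + α₄z = 0 and solve the homogeneous system.
A generator of the null space is (2, -1, 1, 1).

2u - v + w + z = 0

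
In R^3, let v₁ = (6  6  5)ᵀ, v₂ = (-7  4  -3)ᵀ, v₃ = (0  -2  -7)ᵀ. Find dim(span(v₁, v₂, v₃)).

Row-reduce the 3×3 matrix with these as rows.
Exactly 3 pivots survive; hence the rank is 3.

dim = 3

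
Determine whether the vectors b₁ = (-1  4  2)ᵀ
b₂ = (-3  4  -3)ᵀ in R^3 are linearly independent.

linearly independent

Place the vectors as rows of a 2×3 matrix and reduce to echelon form.
The reduction yields 2 nonzero rows, so the rank is 2.
Since rank = 2 (the number of vectors), the set is linearly independent.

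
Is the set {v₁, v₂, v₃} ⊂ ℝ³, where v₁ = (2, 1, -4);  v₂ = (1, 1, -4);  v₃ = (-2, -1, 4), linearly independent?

linearly dependent

The matrix [v₁|v₂|v₃] has determinant 0.
A zero determinant means the columns are linearly dependent.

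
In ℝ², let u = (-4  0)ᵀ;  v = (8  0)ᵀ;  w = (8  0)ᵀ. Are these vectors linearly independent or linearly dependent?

There are 3 vectors in a 2-dimensional space, so they cannot be linearly independent.

linearly dependent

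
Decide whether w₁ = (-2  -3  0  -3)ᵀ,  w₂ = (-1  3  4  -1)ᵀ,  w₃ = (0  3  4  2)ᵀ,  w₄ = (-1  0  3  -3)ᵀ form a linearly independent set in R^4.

linearly independent

Form the 4×4 matrix with these as columns; its determinant is 45.
A nonzero determinant means the columns are linearly independent.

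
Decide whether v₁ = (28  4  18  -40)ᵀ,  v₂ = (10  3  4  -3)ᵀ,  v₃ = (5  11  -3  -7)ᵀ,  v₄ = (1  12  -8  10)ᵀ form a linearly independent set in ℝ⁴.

Place the vectors as rows of a 4×4 matrix and reduce to echelon form.
The reduction yields 3 nonzero rows, so the rank is 3.
Since rank 3 < 4, the set is linearly dependent.
Indeed v₁ - 2v₂ - 2v₃ + 2v₄ = 0.

linearly dependent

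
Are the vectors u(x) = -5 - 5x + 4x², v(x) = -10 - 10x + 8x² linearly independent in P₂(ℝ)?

Take coordinates with respect to the standard basis {1, x, x²}.
Place the vectors as rows of a 2×3 matrix and reduce to echelon form.
The reduction yields 1 nonzero row, so the rank is 1.
Since rank 1 < 2, the set is linearly dependent.

linearly dependent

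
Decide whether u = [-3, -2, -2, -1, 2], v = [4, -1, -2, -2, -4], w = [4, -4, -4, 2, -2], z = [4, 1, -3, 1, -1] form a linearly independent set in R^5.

Row-reduce the matrix whose columns are u, v, w, z.
The reduction yields 4 nonzero rows, so the rank is 4.
Since rank = 4 (the number of vectors), the set is linearly independent.

linearly independent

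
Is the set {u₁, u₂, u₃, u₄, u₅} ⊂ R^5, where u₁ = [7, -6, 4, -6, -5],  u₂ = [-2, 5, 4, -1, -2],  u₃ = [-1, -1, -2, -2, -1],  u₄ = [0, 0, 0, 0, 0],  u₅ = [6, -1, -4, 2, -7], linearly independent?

linearly dependent

One of the vectors is the zero vector, so the set is linearly dependent.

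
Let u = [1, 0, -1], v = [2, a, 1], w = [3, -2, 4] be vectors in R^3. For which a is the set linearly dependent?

a = -6/7

Dependence holds iff the 3×3 matrix [u v w] is singular.
Expanding, det = 7*a + 6.
Setting this to zero gives a = -6/7.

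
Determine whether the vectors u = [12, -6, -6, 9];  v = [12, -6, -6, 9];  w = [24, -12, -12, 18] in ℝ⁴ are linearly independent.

Row-reduce the matrix whose columns are u, v, w.
The reduction yields 1 nonzero row, so the rank is 1.
Since rank 1 < 3, the set is linearly dependent.

linearly dependent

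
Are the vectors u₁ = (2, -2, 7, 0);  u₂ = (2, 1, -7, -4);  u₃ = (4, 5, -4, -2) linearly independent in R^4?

Place the vectors as rows of a 3×4 matrix and reduce to echelon form.
The reduction yields 3 nonzero rows, so the rank is 3.
Since rank = 3 (the number of vectors), the set is linearly independent.

linearly independent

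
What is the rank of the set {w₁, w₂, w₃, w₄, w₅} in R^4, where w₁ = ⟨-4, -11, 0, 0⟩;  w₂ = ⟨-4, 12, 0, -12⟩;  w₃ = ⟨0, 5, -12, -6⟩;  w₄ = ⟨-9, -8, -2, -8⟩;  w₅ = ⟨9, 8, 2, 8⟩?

4

Form the matrix with w₁, w₂, w₃, w₄, w₅ as columns and reduce.
Reduction leaves 4 leading entries, giving rank 4.
(With 5 elements in a 4-dimensional space the rank is at most 4.)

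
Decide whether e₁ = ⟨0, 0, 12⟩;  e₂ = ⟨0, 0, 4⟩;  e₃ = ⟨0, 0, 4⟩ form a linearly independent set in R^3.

linearly dependent

Place the vectors as rows of a 3×3 matrix and reduce to echelon form.
The reduction yields 1 nonzero row, so the rank is 1.
Since rank 1 < 3, the set is linearly dependent.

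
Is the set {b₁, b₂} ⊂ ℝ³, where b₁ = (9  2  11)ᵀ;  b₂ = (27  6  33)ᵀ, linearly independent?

One vector is a scalar multiple of another, so the set is dependent.

linearly dependent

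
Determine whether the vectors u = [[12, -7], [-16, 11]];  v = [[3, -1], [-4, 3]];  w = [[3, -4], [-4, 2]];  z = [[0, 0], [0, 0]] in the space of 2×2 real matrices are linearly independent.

Write each element as a coordinate vector in ℝ⁴ using {E₁₁, E₁₂, E₂₁, E₂₂}.
One of the vectors is the zero vector, so the set is linearly dependent.

linearly dependent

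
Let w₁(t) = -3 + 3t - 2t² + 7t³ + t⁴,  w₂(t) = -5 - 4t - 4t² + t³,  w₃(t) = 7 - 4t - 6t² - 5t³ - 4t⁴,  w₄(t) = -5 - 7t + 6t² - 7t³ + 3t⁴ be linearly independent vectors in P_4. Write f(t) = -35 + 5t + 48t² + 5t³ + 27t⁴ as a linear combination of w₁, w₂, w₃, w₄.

f = 3w₁ - 3w₂ - 3w₃ + 4w₄

Work in coordinates with respect to the standard basis {1, t, …, t⁴}.
Since w₁, w₂, w₃, w₄ are independent, the coefficients expressing f are uniquely determined by a linear system.
Back-substitution yields (c₁, …, c₄) = (3, -3, -3, 4).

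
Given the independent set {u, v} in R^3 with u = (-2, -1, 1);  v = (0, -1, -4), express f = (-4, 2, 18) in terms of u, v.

f = 2u - 4v

Set up the augmented matrix [u | v | f] and row-reduce.
The system has the unique solution (a₁, a₂) = (2, -4).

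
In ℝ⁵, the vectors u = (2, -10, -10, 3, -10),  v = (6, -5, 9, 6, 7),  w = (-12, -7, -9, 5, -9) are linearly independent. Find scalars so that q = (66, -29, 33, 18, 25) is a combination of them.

Set up the augmented matrix [u | v | w | q] and row-reduce.
Back-substitution yields (c₁, c₂, c₃) = (3, 4, -3).

q = 3u + 4v - 3w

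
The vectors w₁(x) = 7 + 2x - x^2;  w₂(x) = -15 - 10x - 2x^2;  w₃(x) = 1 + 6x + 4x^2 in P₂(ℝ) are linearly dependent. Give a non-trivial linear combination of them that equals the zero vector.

2w₁ + w₂ + w₃ = 0

Write each element as a vector in ℝ³ using {1, x, x^2}.
Row-reduce the matrix with w₁, w₂, w₃ as columns; the null space gives the coefficients.
One solution (up to scaling) is (2, 1, 1).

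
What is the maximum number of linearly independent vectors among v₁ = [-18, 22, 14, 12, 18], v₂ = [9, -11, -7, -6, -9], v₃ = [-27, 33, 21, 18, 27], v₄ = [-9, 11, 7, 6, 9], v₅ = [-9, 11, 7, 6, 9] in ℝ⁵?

Apply Gaussian elimination to the matrix whose rows are v₁, v₂, v₃, v₄, v₅.
Exactly 1 pivot survives; hence the rank is 1.

1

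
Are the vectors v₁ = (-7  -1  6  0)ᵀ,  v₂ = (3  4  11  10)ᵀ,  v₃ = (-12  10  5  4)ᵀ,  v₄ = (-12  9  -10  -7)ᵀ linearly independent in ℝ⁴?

Place the vectors as rows of a 4×4 matrix and reduce to echelon form.
The reduction yields 4 nonzero rows, so the rank is 4.
Since rank = 4 (the number of vectors), the set is linearly independent.

linearly independent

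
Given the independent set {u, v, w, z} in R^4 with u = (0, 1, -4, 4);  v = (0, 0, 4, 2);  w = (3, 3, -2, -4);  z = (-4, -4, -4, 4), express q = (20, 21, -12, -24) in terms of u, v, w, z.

q = u - 2v + 4w - 2z

Solve the system with u, v, w, z as columns and q as the right-hand side.
Row-reducing the augmented matrix gives the unique coefficients (α₁, …, α₄) = (1, -2, 4, -2).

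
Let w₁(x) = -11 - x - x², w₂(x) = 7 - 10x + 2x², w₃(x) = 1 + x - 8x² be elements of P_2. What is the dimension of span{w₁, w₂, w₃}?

dim = 3

Represent each element by its coordinate vector in ℝ³.
Apply Gaussian elimination to the matrix whose rows are w₁, w₂, w₃.
There are 3 pivot columns, so rank = 3.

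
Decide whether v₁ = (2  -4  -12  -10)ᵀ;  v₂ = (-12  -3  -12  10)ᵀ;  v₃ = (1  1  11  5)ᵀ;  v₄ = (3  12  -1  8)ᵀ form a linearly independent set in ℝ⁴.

linearly independent

Form the 4×4 matrix with these as columns; its determinant is -5082.
A nonzero determinant means the columns are linearly independent.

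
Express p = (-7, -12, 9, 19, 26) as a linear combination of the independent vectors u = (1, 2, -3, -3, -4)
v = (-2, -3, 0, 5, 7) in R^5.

Since u, v are independent, the coefficients expressing p are uniquely determined by a linear system.
Back-substitution yields (a₁, a₂) = (-3, 2).

p = -3u + 2v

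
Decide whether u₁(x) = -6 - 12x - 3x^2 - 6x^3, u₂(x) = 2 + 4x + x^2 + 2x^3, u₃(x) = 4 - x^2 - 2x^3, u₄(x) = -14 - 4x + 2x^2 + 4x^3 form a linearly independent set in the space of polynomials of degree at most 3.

Write each element as a coordinate vector in ℝ⁴ using {1, x, …, x^3}.
The matrix [u₁|u₂|u₃|u₄] has determinant 0.
A zero determinant means the columns are linearly dependent.

linearly dependent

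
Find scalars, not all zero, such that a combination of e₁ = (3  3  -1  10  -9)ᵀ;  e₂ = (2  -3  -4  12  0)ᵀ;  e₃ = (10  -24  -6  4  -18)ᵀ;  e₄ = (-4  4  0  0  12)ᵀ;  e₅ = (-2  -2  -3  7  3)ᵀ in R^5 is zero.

2e₁ - 2e₂ + e₃ + 3e₄ = 0

Row-reduce the matrix with e₁, e₂, e₃, e₄, e₅ as columns; the null space gives the coefficients.
The free variable yields coefficients (2, -2, 1, 3, 0) (any nonzero multiple also works).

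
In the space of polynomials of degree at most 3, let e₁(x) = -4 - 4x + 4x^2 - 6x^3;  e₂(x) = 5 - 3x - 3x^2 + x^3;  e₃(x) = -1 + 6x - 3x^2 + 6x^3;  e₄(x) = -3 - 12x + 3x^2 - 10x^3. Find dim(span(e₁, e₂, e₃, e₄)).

3

Pass to coordinate vectors with respect to the basis {1, x, …, x^3}.
Apply Gaussian elimination to the matrix whose rows are e₁, e₂, e₃, e₄.
The echelon form has 3 nonzero rows, so the rank is 3.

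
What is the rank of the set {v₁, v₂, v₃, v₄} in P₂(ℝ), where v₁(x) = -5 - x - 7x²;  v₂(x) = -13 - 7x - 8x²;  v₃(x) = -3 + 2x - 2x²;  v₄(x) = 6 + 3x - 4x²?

Pass to coordinate vectors with respect to the basis {1, x, x²}.
Row-reduce the 4×3 matrix with these as rows.
Exactly 3 pivots survive; hence the rank is 3.
(With 4 elements in a 3-dimensional space the rank is at most 3.)

rank 3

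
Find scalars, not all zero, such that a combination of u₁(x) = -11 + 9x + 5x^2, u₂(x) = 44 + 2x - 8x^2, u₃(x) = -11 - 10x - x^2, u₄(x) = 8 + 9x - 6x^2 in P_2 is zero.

Write each element as a vector in ℝ³ using {1, x, x^2}.
Solve the homogeneous system with u₁, u₂, u₃, u₄ as columns by row-reducing the coefficient matrix.
One solution (up to scaling) is (2, 1, 2, 0).

2u₁ + u₂ + 2u₃ = 0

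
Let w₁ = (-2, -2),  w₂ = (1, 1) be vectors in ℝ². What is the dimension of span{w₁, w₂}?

Row-reduce the 2×2 matrix with these as rows.
The echelon form has 1 nonzero row, so the rank is 1.

1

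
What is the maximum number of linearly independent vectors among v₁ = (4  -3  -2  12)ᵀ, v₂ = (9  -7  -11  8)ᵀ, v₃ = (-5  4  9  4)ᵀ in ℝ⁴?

Row-reduce the 3×4 matrix with these as rows.
There are 2 pivot columns, so rank = 2.

2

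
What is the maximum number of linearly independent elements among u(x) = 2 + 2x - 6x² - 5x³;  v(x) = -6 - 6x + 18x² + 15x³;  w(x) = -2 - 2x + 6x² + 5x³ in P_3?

Pass to coordinate vectors with respect to the basis {1, x, …, x³}.
Row-reduce the 3×4 matrix with these as rows.
Reduction leaves 1 leading entry, giving rank 1.

1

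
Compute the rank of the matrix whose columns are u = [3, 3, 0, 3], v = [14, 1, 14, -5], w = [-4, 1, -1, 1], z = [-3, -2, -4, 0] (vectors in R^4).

3

Apply Gaussian elimination to the matrix whose rows are u, v, w, z.
Reduction leaves 3 leading entries, giving rank 3.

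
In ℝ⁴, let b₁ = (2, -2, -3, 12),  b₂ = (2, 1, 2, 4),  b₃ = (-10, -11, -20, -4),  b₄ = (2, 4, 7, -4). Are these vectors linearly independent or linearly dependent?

Form the 4×4 matrix with these as columns; its determinant is 0.
A zero determinant means the columns are linearly dependent.

linearly dependent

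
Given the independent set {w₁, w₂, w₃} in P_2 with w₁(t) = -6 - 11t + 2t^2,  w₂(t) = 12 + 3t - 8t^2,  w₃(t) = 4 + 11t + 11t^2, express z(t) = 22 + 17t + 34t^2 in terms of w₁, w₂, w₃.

z = 3w₁ + 2w₂ + 4w₃

Identify each element with its coordinate vector in ℝ³ via {1, t, t^2}.
Since w₁, w₂, w₃ are independent, the coefficients expressing z are uniquely determined by a linear system.
Back-substitution yields (α₁, α₂, α₃) = (3, 2, 4).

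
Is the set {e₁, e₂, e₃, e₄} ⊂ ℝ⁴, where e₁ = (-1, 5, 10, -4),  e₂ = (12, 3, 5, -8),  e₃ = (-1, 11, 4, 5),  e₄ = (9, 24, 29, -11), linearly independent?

linearly dependent

Form the 4×4 matrix with these as columns; its determinant is 0.
A zero determinant means the columns are linearly dependent.
Indeed 2e₁ + e₂ + e₃ - e₄ = 0.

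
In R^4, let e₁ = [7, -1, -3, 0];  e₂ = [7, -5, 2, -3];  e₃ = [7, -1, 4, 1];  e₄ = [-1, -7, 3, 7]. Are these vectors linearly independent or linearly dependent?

linearly independent

Row-reduce the matrix whose columns are e₁, e₂, e₃, e₄.
The reduction yields 4 nonzero rows, so the rank is 4.
Since rank = 4 (the number of vectors), the set is linearly independent.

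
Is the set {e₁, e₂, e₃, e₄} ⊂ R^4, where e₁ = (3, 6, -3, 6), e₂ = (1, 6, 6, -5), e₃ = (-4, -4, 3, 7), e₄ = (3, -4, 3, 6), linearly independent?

linearly independent

The matrix [e₁|e₂|e₃|e₄] has determinant -4524.
A nonzero determinant means the columns are linearly independent.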